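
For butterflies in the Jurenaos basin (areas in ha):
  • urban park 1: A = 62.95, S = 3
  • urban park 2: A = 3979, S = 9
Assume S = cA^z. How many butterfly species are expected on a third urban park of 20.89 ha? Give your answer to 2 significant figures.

z = ln(9/3) / ln(3979/62.95) = 1.0986 / 4.1464 = 0.2650
c = 3 / 62.95^0.2650 = 3 / 2.997 = 1.001
S₃ = 1.001 × 20.89^0.2650 = 1.001 × 2.237 ≈ 2.24

2.2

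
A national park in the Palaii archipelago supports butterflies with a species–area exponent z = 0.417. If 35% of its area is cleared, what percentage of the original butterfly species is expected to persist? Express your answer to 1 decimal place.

S_new/S_old = (A_new/A_old)^z = 0.65^0.417
= exp(0.417 × ln 0.65) = exp(0.417 × -0.4308) = exp(-0.1796) ≈ 0.8356

83.6%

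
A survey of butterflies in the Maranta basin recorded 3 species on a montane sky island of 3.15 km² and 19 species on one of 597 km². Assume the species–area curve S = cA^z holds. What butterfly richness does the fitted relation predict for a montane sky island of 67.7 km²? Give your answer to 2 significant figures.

8.8

z = ln(19/3) / ln(597/3.15) = 1.8458 / 5.2445 = 0.3520
c = 3 / 3.15^0.3520 = 3 / 1.498 = 2.003
S₃ = 2.003 × 67.7^0.3520 = 2.003 × 4.408 ≈ 8.831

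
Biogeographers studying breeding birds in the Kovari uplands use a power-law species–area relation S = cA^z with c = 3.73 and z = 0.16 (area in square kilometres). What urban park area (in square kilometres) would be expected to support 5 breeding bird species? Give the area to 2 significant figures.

5 = 3.73 × A^0.16  ⇒  A^0.16 = 5/3.73 = 1.34
ln A = ln(1.34) / 0.16 = 0.2930 / 0.16 = 1.8314
A = e^1.8314 ≈ 6.243 square kilometres

6.2 square kilometres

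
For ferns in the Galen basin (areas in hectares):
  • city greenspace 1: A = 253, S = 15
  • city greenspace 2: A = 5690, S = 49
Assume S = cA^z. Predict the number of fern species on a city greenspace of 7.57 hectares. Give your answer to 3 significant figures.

3.95

z = ln(49/15) / ln(5690/253) = 1.1838 / 3.1131 = 0.3803
c = 15 / 253^0.3803 = 15 / 8.2 = 1.829
S₃ = 1.829 × 7.57^0.3803 = 1.829 × 2.159 ≈ 3.95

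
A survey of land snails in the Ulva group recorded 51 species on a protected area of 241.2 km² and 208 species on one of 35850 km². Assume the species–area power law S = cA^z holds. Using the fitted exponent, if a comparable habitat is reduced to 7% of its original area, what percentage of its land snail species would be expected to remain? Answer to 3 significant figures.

47.4%

z = ln(208/51) / ln(35850/241.2) = 1.4057 / 5.0015 = 0.2811
S_new/S_old = (A_new/A_old)^z = 0.07^0.2811 = exp(0.2811 × -2.6593) = 0.4736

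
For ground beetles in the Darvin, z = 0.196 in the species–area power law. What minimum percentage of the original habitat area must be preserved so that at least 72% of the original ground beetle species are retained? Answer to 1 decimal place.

18.7%

Need (A_new/A_old)^0.196 = 0.72, so A_new/A_old = 0.72^(1/0.196) = 0.72^5.102
ln(A_new/A_old) = ln 0.72 / 0.196 = -0.3285 / 0.196 = -1.6760
A_new/A_old = e^-1.6760 ≈ 0.1871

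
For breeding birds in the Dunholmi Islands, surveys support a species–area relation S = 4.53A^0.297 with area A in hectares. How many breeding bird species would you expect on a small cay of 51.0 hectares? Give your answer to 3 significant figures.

14.6

S = 4.53 × 51^0.297 = 4.53 × 3.215 ≈ 14.56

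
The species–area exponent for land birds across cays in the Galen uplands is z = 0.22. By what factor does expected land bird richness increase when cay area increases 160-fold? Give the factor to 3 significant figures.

3.05

S₂/S₁ = (A₂/A₁)^z = 160^0.22
ln(S₂/S₁) = 0.22 × ln 160 = 0.22 × 5.0752 = 1.1165
S₂/S₁ = e^1.1165 ≈ 3.054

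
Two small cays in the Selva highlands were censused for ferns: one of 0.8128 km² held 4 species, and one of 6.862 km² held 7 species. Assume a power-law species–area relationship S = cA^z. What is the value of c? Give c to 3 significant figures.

z = ln(S₂/S₁) / ln(A₂/A₁) = ln(7/4) / ln(6.862/0.8128) = 0.5596 / 2.1333 = 0.2623
c = S₁ / A₁^z = 4 / 0.8128^0.2623 = 4 / 0.9471 = 4.224

4.22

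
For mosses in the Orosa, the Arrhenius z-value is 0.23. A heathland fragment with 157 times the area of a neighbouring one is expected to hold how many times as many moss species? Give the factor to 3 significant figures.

S₂/S₁ = (A₂/A₁)^z = 157^0.23
ln(S₂/S₁) = 0.23 × ln 157 = 0.23 × 5.0562 = 1.1629
S₂/S₁ = e^1.1629 ≈ 3.199

3.20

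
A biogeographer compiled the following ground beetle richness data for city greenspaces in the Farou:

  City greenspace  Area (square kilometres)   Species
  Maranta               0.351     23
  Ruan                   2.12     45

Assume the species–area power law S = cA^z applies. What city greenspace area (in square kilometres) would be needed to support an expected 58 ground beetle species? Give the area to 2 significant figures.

4.2 square kilometres

z = ln(45/23) / ln(2.12/0.351) = 0.6712 / 1.7984 = 0.3732
c = 23 / 0.351^0.3732 = 23 / 0.6766 = 34
A = (58/34)^(1/0.3732) ⇒ ln A = ln(1.706)/0.3732 = 1.4314
A = e^1.4314 ≈ 4.185 square kilometres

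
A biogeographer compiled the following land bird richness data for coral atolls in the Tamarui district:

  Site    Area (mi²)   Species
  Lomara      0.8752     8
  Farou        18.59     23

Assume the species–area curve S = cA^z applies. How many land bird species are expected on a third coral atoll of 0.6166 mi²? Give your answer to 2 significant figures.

z = ln(23/8) / ln(18.59/0.8752) = 1.0561 / 3.0559 = 0.3456
c = 8 / 0.8752^0.3456 = 8 / 0.955 = 8.377
S₃ = 8.377 × 0.6166^0.3456 = 8.377 × 0.8461 ≈ 7.088

7.1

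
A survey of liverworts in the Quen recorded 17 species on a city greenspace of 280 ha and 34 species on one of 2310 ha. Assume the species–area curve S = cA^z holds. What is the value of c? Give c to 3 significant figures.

z = ln(S₂/S₁) / ln(A₂/A₁) = ln(34/17) / ln(2310/280) = 0.6931 / 2.1102 = 0.3285
c = S₁ / A₁^z = 17 / 280^0.3285 = 17 / 6.365 = 2.671

2.67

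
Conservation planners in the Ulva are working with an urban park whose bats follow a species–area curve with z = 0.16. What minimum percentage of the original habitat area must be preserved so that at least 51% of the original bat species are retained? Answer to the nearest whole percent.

Need (A_new/A_old)^0.16 = 0.51, so A_new/A_old = 0.51^(1/0.16) = 0.51^6.25
ln(A_new/A_old) = ln 0.51 / 0.16 = -0.6733 / 0.16 = -4.2084
A_new/A_old = e^-4.2084 ≈ 0.01487

1%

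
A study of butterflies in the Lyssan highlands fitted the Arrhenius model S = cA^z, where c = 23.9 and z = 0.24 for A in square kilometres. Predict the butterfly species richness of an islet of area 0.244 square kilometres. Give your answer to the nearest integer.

S = 23.9 × 0.244^0.24
ln S = ln 23.9 + 0.24 × ln 0.244 = 3.1739 + 0.24 × -1.4106 = 2.8353
S = e^2.8353 ≈ 17.04

17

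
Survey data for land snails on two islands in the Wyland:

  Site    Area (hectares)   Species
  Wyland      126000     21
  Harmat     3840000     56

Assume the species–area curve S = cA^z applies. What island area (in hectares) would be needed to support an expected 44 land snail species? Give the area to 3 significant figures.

1660000 hectares

z = ln(56/21) / ln(3840000/126000) = 0.9808 / 3.4169 = 0.2870
c = 21 / 126000^0.2870 = 21 / 29.11 = 0.7214
A = (44/0.7214)^(1/0.2870) ⇒ ln A = ln(60.99)/0.2870 = 14.3208
A = e^14.3208 ≈ 1657530 hectares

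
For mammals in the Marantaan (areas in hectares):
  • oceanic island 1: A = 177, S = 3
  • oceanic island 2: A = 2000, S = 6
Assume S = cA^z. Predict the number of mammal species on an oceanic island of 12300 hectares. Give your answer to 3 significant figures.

z = ln(6/3) / ln(2000/177) = 0.6931 / 2.4248 = 0.2859
c = 3 / 177^0.2859 = 3 / 4.391 = 0.6831
S₃ = 0.6831 × 12300^0.2859 = 0.6831 × 14.76 ≈ 10.08

10.1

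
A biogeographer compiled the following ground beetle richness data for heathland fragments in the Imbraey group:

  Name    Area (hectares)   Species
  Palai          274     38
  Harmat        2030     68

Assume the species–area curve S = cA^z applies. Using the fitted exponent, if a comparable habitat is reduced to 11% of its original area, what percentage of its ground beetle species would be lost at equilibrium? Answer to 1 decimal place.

47.3%

z = ln(68/38) / ln(2030/274) = 0.5819 / 2.0027 = 0.2906
S_new/S_old = (A_new/A_old)^z = 0.11^0.2906 = exp(0.2906 × -2.2073) = 0.5266
Fraction lost = 1 − 0.5266 = 0.4734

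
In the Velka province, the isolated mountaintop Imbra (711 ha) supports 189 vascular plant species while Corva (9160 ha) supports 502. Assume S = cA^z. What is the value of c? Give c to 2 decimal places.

z = ln(S₂/S₁) / ln(A₂/A₁) = ln(502/189) / ln(9160/711) = 0.9769 / 2.5559 = 0.3822
c = S₁ / A₁^z = 189 / 711^0.3822 = 189 / 12.3 = 15.36

15.36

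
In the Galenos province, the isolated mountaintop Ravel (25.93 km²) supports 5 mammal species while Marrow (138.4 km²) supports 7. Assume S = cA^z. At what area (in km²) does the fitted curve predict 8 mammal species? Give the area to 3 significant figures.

269 km²

z = ln(7/5) / ln(138.4/25.93) = 0.3365 / 1.6747 = 0.2009
c = 5 / 25.93^0.2009 = 5 / 1.923 = 2.6
A = (8/2.6)^(1/0.2009) ⇒ ln A = ln(3.077)/0.2009 = 5.5948
A = e^5.5948 ≈ 269 km²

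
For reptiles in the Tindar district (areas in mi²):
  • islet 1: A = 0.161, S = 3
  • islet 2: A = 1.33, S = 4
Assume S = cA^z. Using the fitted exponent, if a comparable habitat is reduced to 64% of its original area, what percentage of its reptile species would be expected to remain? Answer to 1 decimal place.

z = ln(4/3) / ln(1.33/0.161) = 0.2877 / 2.1115 = 0.1362
S_new/S_old = (A_new/A_old)^z = 0.64^0.1362 = exp(0.1362 × -0.4463) = 0.941

94.1%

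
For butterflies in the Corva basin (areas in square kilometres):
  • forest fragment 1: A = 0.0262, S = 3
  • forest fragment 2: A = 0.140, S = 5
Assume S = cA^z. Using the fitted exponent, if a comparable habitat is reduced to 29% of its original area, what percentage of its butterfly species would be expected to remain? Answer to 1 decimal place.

68.6%

z = ln(5/3) / ln(0.14/0.0262) = 0.5108 / 1.6759 = 0.3048
S_new/S_old = (A_new/A_old)^z = 0.29^0.3048 = exp(0.3048 × -1.2379) = 0.6857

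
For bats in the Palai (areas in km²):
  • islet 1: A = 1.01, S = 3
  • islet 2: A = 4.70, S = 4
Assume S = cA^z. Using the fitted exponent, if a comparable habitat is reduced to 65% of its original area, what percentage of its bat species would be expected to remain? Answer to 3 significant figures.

92.3%

z = ln(4/3) / ln(4.7/1.01) = 0.2877 / 1.5376 = 0.1871
S_new/S_old = (A_new/A_old)^z = 0.65^0.1871 = exp(0.1871 × -0.4308) = 0.9226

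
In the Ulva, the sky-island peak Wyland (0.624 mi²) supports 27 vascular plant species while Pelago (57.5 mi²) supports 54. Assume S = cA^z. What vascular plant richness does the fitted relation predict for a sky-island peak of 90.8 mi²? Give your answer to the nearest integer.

z = ln(54/27) / ln(57.5/0.624) = 0.6931 / 4.5234 = 0.1532
c = 27 / 0.624^0.1532 = 27 / 0.9303 = 29.02
S₃ = 29.02 × 90.8^0.1532 = 29.02 × 1.995 ≈ 57.92

58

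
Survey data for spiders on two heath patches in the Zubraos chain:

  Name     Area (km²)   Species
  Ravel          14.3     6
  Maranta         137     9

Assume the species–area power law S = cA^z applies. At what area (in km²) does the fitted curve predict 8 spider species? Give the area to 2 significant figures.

71 km²

z = ln(9/6) / ln(137/14.3) = 0.4055 / 2.2597 = 0.1794
c = 6 / 14.3^0.1794 = 6 / 1.612 = 3.723
A = (8/3.723)^(1/0.1794) ⇒ ln A = ln(2.149)/0.1794 = 4.2636
A = e^4.2636 ≈ 71.06 km²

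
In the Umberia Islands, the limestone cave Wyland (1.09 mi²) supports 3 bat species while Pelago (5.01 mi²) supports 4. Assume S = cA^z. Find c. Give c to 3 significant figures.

z = ln(S₂/S₁) / ln(A₂/A₁) = ln(4/3) / ln(5.01/1.09) = 0.2877 / 1.5253 = 0.1886
c = S₁ / A₁^z = 3 / 1.09^0.1886 = 3 / 1.016 = 2.952

2.95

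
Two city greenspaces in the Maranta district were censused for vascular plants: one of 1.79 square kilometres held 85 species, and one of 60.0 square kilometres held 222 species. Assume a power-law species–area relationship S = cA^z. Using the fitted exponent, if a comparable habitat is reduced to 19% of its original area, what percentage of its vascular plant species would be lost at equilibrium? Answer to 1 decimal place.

36.5%

z = ln(222/85) / ln(60/1.79) = 0.9600 / 3.5121 = 0.2733
S_new/S_old = (A_new/A_old)^z = 0.19^0.2733 = exp(0.2733 × -1.6607) = 0.6351
Fraction lost = 1 − 0.6351 = 0.3649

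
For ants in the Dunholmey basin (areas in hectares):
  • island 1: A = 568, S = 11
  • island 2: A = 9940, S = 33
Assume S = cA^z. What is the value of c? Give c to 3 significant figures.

0.964

z = ln(S₂/S₁) / ln(A₂/A₁) = ln(33/11) / ln(9940/568) = 1.0986 / 2.8622 = 0.3838
c = S₁ / A₁^z = 11 / 568^0.3838 = 11 / 11.41 = 0.9642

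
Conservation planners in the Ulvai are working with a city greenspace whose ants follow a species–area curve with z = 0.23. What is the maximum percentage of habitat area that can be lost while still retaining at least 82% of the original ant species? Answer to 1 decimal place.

57.8%

Need (A_new/A_old)^0.23 = 0.82, so A_new/A_old = 0.82^(1/0.23) = 0.82^4.348
ln(A_new/A_old) = ln 0.82 / 0.23 = -0.1985 / 0.23 = -0.8628
A_new/A_old = e^-0.8628 ≈ 0.422
Fraction that can be lost = 1 − 0.422 = 0.578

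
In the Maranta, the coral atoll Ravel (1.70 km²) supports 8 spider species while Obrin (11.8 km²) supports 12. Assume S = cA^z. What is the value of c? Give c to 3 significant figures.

z = ln(S₂/S₁) / ln(A₂/A₁) = ln(12/8) / ln(11.8/1.7) = 0.4055 / 1.9375 = 0.2093
c = S₁ / A₁^z = 8 / 1.7^0.2093 = 8 / 1.117 = 7.159

7.16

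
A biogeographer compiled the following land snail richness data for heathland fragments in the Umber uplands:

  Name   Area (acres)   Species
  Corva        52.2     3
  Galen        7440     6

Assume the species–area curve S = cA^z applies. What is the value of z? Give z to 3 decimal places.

0.140

Taking logs: ln S = ln c + z ln A, so z = (ln S₂ − ln S₁)/(ln A₂ − ln A₁).
z = ln(6/3) / ln(7440/52.2) = ln(2) / ln(142.5) = 0.6931 / 4.9595 = 0.1398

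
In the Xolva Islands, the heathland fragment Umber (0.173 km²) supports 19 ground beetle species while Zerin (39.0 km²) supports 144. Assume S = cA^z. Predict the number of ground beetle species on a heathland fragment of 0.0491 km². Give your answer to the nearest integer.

12

z = ln(144/19) / ln(39/0.173) = 2.0254 / 5.4180 = 0.3738
c = 19 / 0.173^0.3738 = 19 / 0.519 = 36.61
S₃ = 36.61 × 0.0491^0.3738 = 36.61 × 0.3241 ≈ 11.87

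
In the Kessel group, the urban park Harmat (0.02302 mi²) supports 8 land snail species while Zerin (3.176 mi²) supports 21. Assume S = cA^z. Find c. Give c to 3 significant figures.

16.7

z = ln(S₂/S₁) / ln(A₂/A₁) = ln(21/8) / ln(3.176/0.02302) = 0.9651 / 4.9270 = 0.1959
c = S₁ / A₁^z = 8 / 0.02302^0.1959 = 8 / 0.4777 = 16.75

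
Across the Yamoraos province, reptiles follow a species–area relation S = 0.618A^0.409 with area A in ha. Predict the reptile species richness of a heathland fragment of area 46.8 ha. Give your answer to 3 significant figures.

2.98

S = 0.618 × 46.8^0.409 = 0.618 × 4.821 ≈ 2.979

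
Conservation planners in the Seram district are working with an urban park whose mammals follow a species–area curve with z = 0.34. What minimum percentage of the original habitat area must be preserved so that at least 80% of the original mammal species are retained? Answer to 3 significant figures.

Need (A_new/A_old)^0.34 = 0.8, so A_new/A_old = 0.8^(1/0.34) = 0.8^2.941
ln(A_new/A_old) = ln 0.8 / 0.34 = -0.2231 / 0.34 = -0.6563
A_new/A_old = e^-0.6563 ≈ 0.5188

51.9%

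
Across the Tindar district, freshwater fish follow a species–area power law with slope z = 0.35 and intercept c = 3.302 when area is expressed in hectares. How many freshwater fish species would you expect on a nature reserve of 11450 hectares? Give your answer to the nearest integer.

87 species

S = 3.302 × 11450^0.35
ln S = ln 3.302 + 0.35 × ln 11450 = 1.1945 + 0.35 × 9.3457 = 4.4655
S = e^4.4655 ≈ 86.97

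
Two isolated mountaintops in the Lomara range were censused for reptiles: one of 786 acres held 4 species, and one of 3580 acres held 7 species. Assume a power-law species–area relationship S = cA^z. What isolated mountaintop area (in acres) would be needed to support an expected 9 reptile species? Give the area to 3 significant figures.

z = ln(7/4) / ln(3580/786) = 0.5596 / 1.5162 = 0.3691
c = 4 / 786^0.3691 = 4 / 11.71 = 0.3415
A = (9/0.3415)^(1/0.3691) ⇒ ln A = ln(26.36)/0.3691 = 8.8640
A = e^8.8640 ≈ 7073 acres

7070 acres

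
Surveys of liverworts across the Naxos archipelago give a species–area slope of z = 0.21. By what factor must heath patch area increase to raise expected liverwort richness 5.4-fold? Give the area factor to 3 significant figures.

(A₂/A₁)^0.21 = 5.4, so A₂/A₁ = 5.4^(1/0.21) = 5.4^4.762
ln(A₂/A₁) = ln 5.4 / 0.21 = 1.6864 / 0.21 = 8.0305
A₂/A₁ = e^8.0305 ≈ 3073

3070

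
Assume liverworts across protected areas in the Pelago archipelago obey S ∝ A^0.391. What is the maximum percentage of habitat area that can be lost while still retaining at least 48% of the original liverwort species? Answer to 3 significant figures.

Need (A_new/A_old)^0.391 = 0.48, so A_new/A_old = 0.48^(1/0.391) = 0.48^2.558
ln(A_new/A_old) = ln 0.48 / 0.391 = -0.7340 / 0.391 = -1.8772
A_new/A_old = e^-1.8772 ≈ 0.153
Fraction that can be lost = 1 − 0.153 = 0.847

84.7%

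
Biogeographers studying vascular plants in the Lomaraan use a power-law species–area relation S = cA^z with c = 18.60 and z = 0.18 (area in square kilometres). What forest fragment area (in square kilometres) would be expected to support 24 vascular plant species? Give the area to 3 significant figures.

4.12 square kilometres

24 = 18.6 × A^0.18  ⇒  A^0.18 = 24/18.6 = 1.29
ln A = ln(1.29) / 0.18 = 0.2549 / 0.18 = 1.4161
A = e^1.4161 ≈ 4.121 square kilometres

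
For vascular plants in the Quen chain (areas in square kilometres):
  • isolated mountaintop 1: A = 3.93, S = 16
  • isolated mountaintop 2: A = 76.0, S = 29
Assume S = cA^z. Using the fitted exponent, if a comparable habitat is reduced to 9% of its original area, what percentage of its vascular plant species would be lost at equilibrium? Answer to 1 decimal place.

z = ln(29/16) / ln(76/3.93) = 0.5947 / 2.9621 = 0.2008
S_new/S_old = (A_new/A_old)^z = 0.09^0.2008 = exp(0.2008 × -2.4079) = 0.6167
Fraction lost = 1 − 0.6167 = 0.3833

38.3%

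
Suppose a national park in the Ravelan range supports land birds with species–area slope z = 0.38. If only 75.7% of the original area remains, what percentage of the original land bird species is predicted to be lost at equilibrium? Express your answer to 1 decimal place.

10.0%

S_new/S_old = (A_new/A_old)^z = 0.757^0.38
= exp(0.38 × ln 0.757) = exp(0.38 × -0.2784) = exp(-0.1058) ≈ 0.8996
Fraction lost = 1 − 0.8996 = 0.1004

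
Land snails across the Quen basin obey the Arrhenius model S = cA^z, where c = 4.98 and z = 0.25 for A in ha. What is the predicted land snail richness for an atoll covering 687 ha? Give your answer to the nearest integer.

S = 4.98 × 687^0.25
ln S = ln 4.98 + 0.25 × ln 687 = 1.6054 + 0.25 × 6.5323 = 3.2385
S = e^3.2385 ≈ 25.5

25 species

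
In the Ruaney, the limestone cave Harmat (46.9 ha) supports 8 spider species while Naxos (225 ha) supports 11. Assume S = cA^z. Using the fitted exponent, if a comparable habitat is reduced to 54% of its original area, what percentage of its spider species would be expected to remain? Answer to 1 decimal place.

z = ln(11/8) / ln(225/46.9) = 0.3185 / 1.5681 = 0.2031
S_new/S_old = (A_new/A_old)^z = 0.54^0.2031 = exp(0.2031 × -0.6162) = 0.8824

88.2%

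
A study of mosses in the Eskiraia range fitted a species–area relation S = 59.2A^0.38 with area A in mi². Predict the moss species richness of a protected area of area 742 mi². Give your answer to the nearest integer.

730

S = 59.2 × 742^0.38
ln S = ln 59.2 + 0.38 × ln 742 = 4.0809 + 0.38 × 6.6093 = 6.5925
S = e^6.5925 ≈ 729.6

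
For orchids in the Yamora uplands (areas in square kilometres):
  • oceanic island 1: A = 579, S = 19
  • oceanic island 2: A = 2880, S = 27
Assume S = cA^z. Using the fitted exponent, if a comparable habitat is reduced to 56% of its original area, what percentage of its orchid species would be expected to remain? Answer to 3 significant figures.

z = ln(27/19) / ln(2880/579) = 0.3514 / 1.6042 = 0.2190
S_new/S_old = (A_new/A_old)^z = 0.56^0.2190 = exp(0.2190 × -0.5798) = 0.8807

88.1%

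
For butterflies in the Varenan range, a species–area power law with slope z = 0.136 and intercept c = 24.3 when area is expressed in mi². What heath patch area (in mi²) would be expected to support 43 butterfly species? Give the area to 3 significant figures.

66.5 mi²

43 = 24.3 × A^0.136  ⇒  A^0.136 = 43/24.3 = 1.77
ln A = ln(1.77) / 0.136 = 0.5707 / 0.136 = 4.1965
A = e^4.1965 ≈ 66.45 mi²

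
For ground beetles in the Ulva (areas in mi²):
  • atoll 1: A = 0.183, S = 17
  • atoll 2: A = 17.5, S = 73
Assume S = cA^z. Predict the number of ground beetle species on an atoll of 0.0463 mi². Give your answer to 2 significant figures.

z = ln(73/17) / ln(17.5/0.183) = 1.4572 / 4.5605 = 0.3195
c = 17 / 0.183^0.3195 = 17 / 0.5812 = 29.25
S₃ = 29.25 × 0.0463^0.3195 = 29.25 × 0.3746 ≈ 10.96

11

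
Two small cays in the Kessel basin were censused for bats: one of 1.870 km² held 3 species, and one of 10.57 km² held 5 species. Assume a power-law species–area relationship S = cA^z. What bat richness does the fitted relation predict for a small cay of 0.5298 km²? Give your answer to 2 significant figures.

z = ln(5/3) / ln(10.57/1.87) = 0.5108 / 1.7321 = 0.2949
c = 3 / 1.87^0.2949 = 3 / 1.203 = 2.494
S₃ = 2.494 × 0.5298^0.2949 = 2.494 × 0.8292 ≈ 2.068

2.1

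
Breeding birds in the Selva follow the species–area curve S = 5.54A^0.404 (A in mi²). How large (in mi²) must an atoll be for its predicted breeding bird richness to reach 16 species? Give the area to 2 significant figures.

14 mi²

16 = 5.54 × A^0.404  ⇒  A^0.404 = 16/5.54 = 2.888
ln A = ln(2.888) / 0.404 = 1.0606 / 0.404 = 2.6252
A = e^2.6252 ≈ 13.81 mi²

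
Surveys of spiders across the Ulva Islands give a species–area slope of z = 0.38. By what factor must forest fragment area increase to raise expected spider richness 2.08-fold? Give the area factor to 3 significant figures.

6.87

(A₂/A₁)^0.38 = 2.08, so A₂/A₁ = 2.08^(1/0.38) = 2.08^2.632
ln(A₂/A₁) = ln 2.08 / 0.38 = 0.7324 / 0.38 = 1.9273
A₂/A₁ = e^1.9273 ≈ 6.871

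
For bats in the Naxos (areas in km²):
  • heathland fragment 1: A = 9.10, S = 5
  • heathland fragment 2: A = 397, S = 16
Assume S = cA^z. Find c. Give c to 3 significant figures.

2.53

z = ln(S₂/S₁) / ln(A₂/A₁) = ln(16/5) / ln(397/9.1) = 1.1632 / 3.7757 = 0.3081
c = S₁ / A₁^z = 5 / 9.1^0.3081 = 5 / 1.974 = 2.532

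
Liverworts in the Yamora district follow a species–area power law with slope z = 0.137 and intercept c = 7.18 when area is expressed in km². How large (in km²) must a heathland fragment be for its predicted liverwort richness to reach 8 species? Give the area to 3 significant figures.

2.20 km²

8 = 7.18 × A^0.137  ⇒  A^0.137 = 8/7.18 = 1.114
ln A = ln(1.114) / 0.137 = 0.1081 / 0.137 = 0.7894
A = e^0.7894 ≈ 2.202 km²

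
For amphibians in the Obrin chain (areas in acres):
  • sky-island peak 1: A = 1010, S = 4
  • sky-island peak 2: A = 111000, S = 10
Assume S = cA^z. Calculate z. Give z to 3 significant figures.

0.195

Taking logs: ln S = ln c + z ln A, so z = (ln S₂ − ln S₁)/(ln A₂ − ln A₁).
z = ln(10/4) / ln(111000/1010) = ln(2.5) / ln(109.9) = 0.9163 / 4.6996 = 0.1950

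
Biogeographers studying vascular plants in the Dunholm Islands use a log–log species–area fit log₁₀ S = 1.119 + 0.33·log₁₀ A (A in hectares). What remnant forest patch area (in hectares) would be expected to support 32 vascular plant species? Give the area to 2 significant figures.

15 hectares

32 = 13.15 × A^0.33  ⇒  A^0.33 = 32/13.15 = 2.433
ln A = ln(2.433) / 0.33 = 0.8891 / 0.33 = 2.6944
A = e^2.6944 ≈ 14.8 hectares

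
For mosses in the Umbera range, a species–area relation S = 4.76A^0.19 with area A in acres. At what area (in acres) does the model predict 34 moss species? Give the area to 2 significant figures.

31000 acres

34 = 4.76 × A^0.19  ⇒  A^0.19 = 34/4.76 = 7.143
ln A = ln(7.143) / 0.19 = 1.9661 / 0.19 = 10.3480
A = e^10.3480 ≈ 31193 acres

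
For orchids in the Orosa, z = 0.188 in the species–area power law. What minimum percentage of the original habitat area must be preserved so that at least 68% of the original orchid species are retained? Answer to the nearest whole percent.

13%

Need (A_new/A_old)^0.188 = 0.68, so A_new/A_old = 0.68^(1/0.188) = 0.68^5.319
ln(A_new/A_old) = ln 0.68 / 0.188 = -0.3857 / 0.188 = -2.0514
A_new/A_old = e^-2.0514 ≈ 0.1286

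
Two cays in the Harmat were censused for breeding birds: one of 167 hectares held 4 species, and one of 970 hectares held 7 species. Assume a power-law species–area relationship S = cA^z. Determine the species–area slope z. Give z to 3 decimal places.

Taking logs: ln S = ln c + z ln A, so z = (ln S₂ − ln S₁)/(ln A₂ − ln A₁).
z = ln(7/4) / ln(970/167) = ln(1.75) / ln(5.808) = 0.5596 / 1.7593 = 0.3181

0.318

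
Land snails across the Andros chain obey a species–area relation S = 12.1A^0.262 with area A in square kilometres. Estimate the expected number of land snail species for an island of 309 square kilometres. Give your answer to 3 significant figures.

S = 12.1 × 309^0.262 = 12.1 × 4.491 ≈ 54.34

54.3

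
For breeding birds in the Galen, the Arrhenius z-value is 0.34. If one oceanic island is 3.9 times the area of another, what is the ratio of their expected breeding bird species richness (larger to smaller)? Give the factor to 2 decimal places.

1.59

S₂/S₁ = (A₂/A₁)^z = 3.9^0.34
ln(S₂/S₁) = 0.34 × ln 3.9 = 0.34 × 1.3610 = 0.4627
S₂/S₁ = e^0.4627 ≈ 1.588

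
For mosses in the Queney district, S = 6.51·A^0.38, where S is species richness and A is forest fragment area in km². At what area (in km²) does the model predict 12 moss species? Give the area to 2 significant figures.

5.0 km²

12 = 6.51 × A^0.38  ⇒  A^0.38 = 12/6.51 = 1.843
ln A = ln(1.843) / 0.38 = 0.6116 / 0.38 = 1.6094
A = e^1.6094 ≈ 5 km²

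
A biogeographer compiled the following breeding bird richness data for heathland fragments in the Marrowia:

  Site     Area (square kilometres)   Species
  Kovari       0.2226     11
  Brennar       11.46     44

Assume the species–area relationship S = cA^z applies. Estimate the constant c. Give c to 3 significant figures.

z = ln(S₂/S₁) / ln(A₂/A₁) = ln(44/11) / ln(11.46/0.2226) = 1.3863 / 3.9412 = 0.3517
c = S₁ / A₁^z = 11 / 0.2226^0.3517 = 11 / 0.5895 = 18.66

18.7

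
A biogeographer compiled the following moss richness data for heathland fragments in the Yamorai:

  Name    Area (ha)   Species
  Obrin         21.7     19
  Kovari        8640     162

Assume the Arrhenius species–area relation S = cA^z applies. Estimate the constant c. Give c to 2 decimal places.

z = ln(S₂/S₁) / ln(A₂/A₁) = ln(162/19) / ln(8640/21.7) = 2.1432 / 5.9868 = 0.3580
c = S₁ / A₁^z = 19 / 21.7^0.3580 = 19 / 3.009 = 6.314

6.31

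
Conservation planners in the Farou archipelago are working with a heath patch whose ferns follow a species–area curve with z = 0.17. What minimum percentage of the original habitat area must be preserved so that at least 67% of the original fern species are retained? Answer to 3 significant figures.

9.48%

Need (A_new/A_old)^0.17 = 0.67, so A_new/A_old = 0.67^(1/0.17) = 0.67^5.882
ln(A_new/A_old) = ln 0.67 / 0.17 = -0.4005 / 0.17 = -2.3558
A_new/A_old = e^-2.3558 ≈ 0.09482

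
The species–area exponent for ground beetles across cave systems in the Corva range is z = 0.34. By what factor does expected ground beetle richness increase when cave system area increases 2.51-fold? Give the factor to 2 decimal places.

S₂/S₁ = (A₂/A₁)^z = 2.51^0.34
ln(S₂/S₁) = 0.34 × ln 2.51 = 0.34 × 0.9203 = 0.3129
S₂/S₁ = e^0.3129 ≈ 1.367

1.37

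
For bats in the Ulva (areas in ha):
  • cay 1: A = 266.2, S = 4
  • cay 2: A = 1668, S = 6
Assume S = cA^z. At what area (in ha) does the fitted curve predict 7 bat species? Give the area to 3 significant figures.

z = ln(6/4) / ln(1668/266.2) = 0.4055 / 1.8351 = 0.2209
c = 4 / 266.2^0.2209 = 4 / 3.434 = 1.165
A = (7/1.165)^(1/0.2209) ⇒ ln A = ln(6.01)/0.2209 = 8.1171
A = e^8.1171 ≈ 3351 ha

3350 ha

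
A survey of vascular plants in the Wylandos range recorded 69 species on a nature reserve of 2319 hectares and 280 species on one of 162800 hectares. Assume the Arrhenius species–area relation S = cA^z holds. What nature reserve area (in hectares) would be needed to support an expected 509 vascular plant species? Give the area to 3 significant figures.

999000 hectares

z = ln(280/69) / ln(162800/2319) = 1.4007 / 4.2514 = 0.3295
c = 69 / 2319^0.3295 = 69 / 12.85 = 5.372
A = (509/5.372)^(1/0.3295) ⇒ ln A = ln(94.76)/0.3295 = 13.8143
A = e^13.8143 ≈ 998795 hectares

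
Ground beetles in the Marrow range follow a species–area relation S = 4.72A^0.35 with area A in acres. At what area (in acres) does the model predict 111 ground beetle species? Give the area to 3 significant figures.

111 = 4.72 × A^0.35  ⇒  A^0.35 = 111/4.72 = 23.52
ln A = ln(23.52) / 0.35 = 3.1577 / 0.35 = 9.0221
A = e^9.0221 ≈ 8284 acres

8280 acres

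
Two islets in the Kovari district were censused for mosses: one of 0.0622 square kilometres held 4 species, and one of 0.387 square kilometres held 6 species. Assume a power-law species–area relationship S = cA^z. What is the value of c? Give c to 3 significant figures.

z = ln(S₂/S₁) / ln(A₂/A₁) = ln(6/4) / ln(0.387/0.0622) = 0.4055 / 1.8281 = 0.2218
c = S₁ / A₁^z = 4 / 0.0622^0.2218 = 4 / 0.5401 = 7.406

7.41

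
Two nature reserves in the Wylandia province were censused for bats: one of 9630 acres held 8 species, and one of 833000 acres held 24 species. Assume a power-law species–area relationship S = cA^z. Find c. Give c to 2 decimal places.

z = ln(S₂/S₁) / ln(A₂/A₁) = ln(24/8) / ln(833000/9630) = 1.0986 / 4.4602 = 0.2463
c = S₁ / A₁^z = 8 / 9630^0.2463 = 8 / 9.577 = 0.8353

0.84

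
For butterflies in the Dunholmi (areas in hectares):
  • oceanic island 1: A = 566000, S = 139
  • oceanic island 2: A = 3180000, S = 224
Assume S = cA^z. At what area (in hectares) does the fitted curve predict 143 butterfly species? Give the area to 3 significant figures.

627000 hectares

z = ln(224/139) / ln(3180000/566000) = 0.4772 / 1.7260 = 0.2765
c = 139 / 566000^0.2765 = 139 / 38.94 = 3.57
A = (143/3.57)^(1/0.2765) ⇒ ln A = ln(40.06)/0.2765 = 13.3490
A = e^13.3490 ≈ 627170 hectares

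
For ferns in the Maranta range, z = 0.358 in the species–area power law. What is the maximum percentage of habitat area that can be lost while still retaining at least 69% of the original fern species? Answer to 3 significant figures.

64.5%

Need (A_new/A_old)^0.358 = 0.69, so A_new/A_old = 0.69^(1/0.358) = 0.69^2.793
ln(A_new/A_old) = ln 0.69 / 0.358 = -0.3711 / 0.358 = -1.0365
A_new/A_old = e^-1.0365 ≈ 0.3547
Fraction that can be lost = 1 − 0.3547 = 0.6453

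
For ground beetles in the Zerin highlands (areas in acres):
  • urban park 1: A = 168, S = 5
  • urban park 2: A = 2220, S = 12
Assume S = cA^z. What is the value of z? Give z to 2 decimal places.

0.34

Taking logs: ln S = ln c + z ln A, so z = (ln S₂ − ln S₁)/(ln A₂ − ln A₁).
z = ln(12/5) / ln(2220/168) = ln(2.4) / ln(13.21) = 0.8755 / 2.5813 = 0.3392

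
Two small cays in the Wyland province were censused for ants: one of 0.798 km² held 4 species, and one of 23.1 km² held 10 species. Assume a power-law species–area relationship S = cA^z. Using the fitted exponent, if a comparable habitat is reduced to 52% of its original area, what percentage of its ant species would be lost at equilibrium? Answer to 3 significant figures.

z = ln(10/4) / ln(23.1/0.798) = 0.9163 / 3.3655 = 0.2723
S_new/S_old = (A_new/A_old)^z = 0.52^0.2723 = exp(0.2723 × -0.6539) = 0.8369
Fraction lost = 1 − 0.8369 = 0.1631

16.3%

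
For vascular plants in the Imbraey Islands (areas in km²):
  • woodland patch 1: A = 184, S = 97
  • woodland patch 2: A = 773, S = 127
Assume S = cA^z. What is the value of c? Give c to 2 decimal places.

z = ln(S₂/S₁) / ln(A₂/A₁) = ln(127/97) / ln(773/184) = 0.2695 / 1.4353 = 0.1877
c = S₁ / A₁^z = 97 / 184^0.1877 = 97 / 2.662 = 36.44

36.44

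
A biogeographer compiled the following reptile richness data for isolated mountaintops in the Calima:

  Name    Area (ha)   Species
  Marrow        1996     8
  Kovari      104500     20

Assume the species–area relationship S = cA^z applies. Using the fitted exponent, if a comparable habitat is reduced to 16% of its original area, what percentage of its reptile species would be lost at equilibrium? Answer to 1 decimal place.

34.6%

z = ln(20/8) / ln(104500/1996) = 0.9163 / 3.9580 = 0.2315
S_new/S_old = (A_new/A_old)^z = 0.16^0.2315 = exp(0.2315 × -1.8326) = 0.6543
Fraction lost = 1 − 0.6543 = 0.3457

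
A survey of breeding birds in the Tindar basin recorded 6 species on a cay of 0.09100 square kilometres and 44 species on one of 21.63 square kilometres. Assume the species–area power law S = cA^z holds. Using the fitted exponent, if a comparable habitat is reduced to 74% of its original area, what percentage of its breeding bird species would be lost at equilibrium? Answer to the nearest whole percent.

z = ln(44/6) / ln(21.63/0.091) = 1.9924 / 5.4710 = 0.3642
S_new/S_old = (A_new/A_old)^z = 0.74^0.3642 = exp(0.3642 × -0.3011) = 0.8961
Fraction lost = 1 − 0.8961 = 0.1039

10%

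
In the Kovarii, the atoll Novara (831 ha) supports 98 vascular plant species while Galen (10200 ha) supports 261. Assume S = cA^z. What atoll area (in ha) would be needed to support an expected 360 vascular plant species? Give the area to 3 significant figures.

23200 ha

z = ln(261/98) / ln(10200/831) = 0.9796 / 2.5075 = 0.3906
c = 98 / 831^0.3906 = 98 / 13.82 = 7.091
A = (360/7.091)^(1/0.3906) ⇒ ln A = ln(50.77)/0.3906 = 10.0534
A = e^10.0534 ≈ 23233 ha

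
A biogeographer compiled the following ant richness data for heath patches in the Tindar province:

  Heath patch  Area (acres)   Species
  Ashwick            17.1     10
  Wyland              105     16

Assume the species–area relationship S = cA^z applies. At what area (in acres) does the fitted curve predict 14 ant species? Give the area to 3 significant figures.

z = ln(16/10) / ln(105/17.1) = 0.4700 / 1.8149 = 0.2590
c = 10 / 17.1^0.2590 = 10 / 2.086 = 4.794
A = (14/4.794)^(1/0.2590) ⇒ ln A = ln(2.92)/0.2590 = 4.1383
A = e^4.1383 ≈ 62.7 acres

62.7 acres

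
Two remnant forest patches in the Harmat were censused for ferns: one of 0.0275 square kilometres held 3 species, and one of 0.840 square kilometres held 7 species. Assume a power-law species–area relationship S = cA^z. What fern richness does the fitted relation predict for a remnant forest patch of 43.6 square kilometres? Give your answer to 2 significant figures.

z = ln(7/3) / ln(0.84/0.0275) = 0.8473 / 3.4192 = 0.2478
c = 3 / 0.0275^0.2478 = 3 / 0.4104 = 7.309
S₃ = 7.309 × 43.6^0.2478 = 7.309 × 2.548 ≈ 18.63

19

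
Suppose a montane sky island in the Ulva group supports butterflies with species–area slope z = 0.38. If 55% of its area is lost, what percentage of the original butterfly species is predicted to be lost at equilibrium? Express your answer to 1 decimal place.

26.2%

S_new/S_old = (A_new/A_old)^z = 0.45^0.38
= exp(0.38 × ln 0.45) = exp(0.38 × -0.7985) = exp(-0.3034) ≈ 0.7383
Fraction lost = 1 − 0.7383 = 0.2617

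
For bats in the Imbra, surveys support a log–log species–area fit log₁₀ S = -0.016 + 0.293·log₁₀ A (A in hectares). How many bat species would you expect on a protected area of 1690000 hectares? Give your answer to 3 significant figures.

64.4

S = 0.9638 × 1690000^0.293
ln S = ln 0.9638 + 0.293 × ln 1690000 = -0.0368 + 0.293 × 14.3402 = 4.1648
S = e^4.1648 ≈ 64.38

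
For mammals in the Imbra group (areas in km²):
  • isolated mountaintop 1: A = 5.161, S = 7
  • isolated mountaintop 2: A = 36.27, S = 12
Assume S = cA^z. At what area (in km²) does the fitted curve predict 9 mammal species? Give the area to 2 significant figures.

13 km²

z = ln(12/7) / ln(36.27/5.161) = 0.5390 / 1.9499 = 0.2764
c = 7 / 5.161^0.2764 = 7 / 1.574 = 4.447
A = (9/4.447)^(1/0.2764) ⇒ ln A = ln(2.024)/0.2764 = 2.5503
A = e^2.5503 ≈ 12.81 km²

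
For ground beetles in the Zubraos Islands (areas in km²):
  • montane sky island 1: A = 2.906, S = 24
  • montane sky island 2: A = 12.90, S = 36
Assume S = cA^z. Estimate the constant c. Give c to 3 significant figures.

18.0

z = ln(S₂/S₁) / ln(A₂/A₁) = ln(36/24) / ln(12.9/2.906) = 0.4055 / 1.4904 = 0.2720
c = S₁ / A₁^z = 24 / 2.906^0.2720 = 24 / 1.337 = 17.95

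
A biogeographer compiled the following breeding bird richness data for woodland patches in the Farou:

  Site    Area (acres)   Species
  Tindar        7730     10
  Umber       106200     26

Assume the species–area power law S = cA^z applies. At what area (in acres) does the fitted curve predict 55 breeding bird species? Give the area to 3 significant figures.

z = ln(26/10) / ln(106200/7730) = 0.9555 / 2.6202 = 0.3647
c = 10 / 7730^0.3647 = 10 / 26.18 = 0.382
A = (55/0.382)^(1/0.3647) ⇒ ln A = ln(144)/0.3647 = 13.6276
A = e^13.6276 ≈ 828726 acres

829000 acres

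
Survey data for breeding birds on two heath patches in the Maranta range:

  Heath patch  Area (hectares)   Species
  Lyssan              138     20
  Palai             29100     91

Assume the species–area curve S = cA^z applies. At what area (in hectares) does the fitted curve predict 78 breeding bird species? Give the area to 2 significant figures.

17000 hectares

z = ln(91/20) / ln(29100/138) = 1.5151 / 5.3512 = 0.2831
c = 20 / 138^0.2831 = 20 / 4.035 = 4.956
A = (78/4.956)^(1/0.2831) ⇒ ln A = ln(15.74)/0.2831 = 9.7341
A = e^9.7341 ≈ 16883 hectares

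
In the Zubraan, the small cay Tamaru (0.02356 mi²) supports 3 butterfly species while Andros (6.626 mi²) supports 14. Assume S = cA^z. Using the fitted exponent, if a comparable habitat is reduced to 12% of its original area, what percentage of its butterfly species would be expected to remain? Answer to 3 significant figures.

z = ln(14/3) / ln(6.626/0.02356) = 1.5404 / 5.6392 = 0.2732
S_new/S_old = (A_new/A_old)^z = 0.12^0.2732 = exp(0.2732 × -2.1203) = 0.5604

56.0%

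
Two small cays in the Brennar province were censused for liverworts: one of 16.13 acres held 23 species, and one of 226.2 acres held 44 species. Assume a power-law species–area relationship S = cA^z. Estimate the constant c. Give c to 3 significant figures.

11.6

z = ln(S₂/S₁) / ln(A₂/A₁) = ln(44/23) / ln(226.2/16.13) = 0.6487 / 2.6407 = 0.2456
c = S₁ / A₁^z = 23 / 16.13^0.2456 = 23 / 1.98 = 11.62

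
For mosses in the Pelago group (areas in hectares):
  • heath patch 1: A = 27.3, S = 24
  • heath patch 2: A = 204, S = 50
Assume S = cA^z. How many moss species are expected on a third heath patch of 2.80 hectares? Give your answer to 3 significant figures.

10.5

z = ln(50/24) / ln(204/27.3) = 0.7340 / 2.0112 = 0.3649
c = 24 / 27.3^0.3649 = 24 / 3.343 = 7.18
S₃ = 7.18 × 2.8^0.3649 = 7.18 × 1.456 ≈ 10.45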